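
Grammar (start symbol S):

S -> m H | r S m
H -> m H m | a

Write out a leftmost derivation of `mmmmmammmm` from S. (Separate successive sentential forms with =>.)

S => mH   [S -> m H]
mH => mmHm   [H -> m H m]
mmHm => mmmHmm   [H -> m H m]
mmmHmm => mmmmHmmm   [H -> m H m]
mmmmHmmm => mmmmmHmmmm   [H -> m H m]
mmmmmHmmmm => mmmmmammmm   [H -> a]

S => mH => mmHm => mmmHmm => mmmmHmmm => mmmmmHmmmm => mmmmmammmm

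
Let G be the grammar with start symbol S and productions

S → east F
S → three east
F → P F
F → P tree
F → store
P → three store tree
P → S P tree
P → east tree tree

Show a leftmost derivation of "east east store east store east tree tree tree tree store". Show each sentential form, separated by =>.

S => east F => east P F => east S P tree F => east east F P tree F => east east store P tree F => east east store S P tree tree F => east east store east F P tree tree F => east east store east store P tree tree F => east east store east store east tree tree tree tree F => east east store east store east tree tree tree tree store

S => east F   [S → east F]
east F => east P F   [F → P F]
east P F => east S P tree F   [P → S P tree]
east S P tree F => east east F P tree F   [S → east F]
east east F P tree F => east east store P tree F   [F → store]
east east store P tree F => east east store S P tree tree F   [P → S P tree]
east east store S P tree tree F => east east store east F P tree tree F   [S → east F]
east east store east F P tree tree F => east east store east store P tree tree F   [F → store]
east east store east store P tree tree F => east east store east store east tree tree tree tree F   [P → east tree tree]
east east store east store east tree tree tree tree F => east east store east store east tree tree tree tree store   [F → store]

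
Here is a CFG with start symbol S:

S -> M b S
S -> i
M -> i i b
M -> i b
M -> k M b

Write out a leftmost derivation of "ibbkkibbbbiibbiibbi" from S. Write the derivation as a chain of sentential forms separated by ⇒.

S ⇒ MbS ⇒ ibbS ⇒ ibbMbS ⇒ ibbkMbbS ⇒ ibbkkMbbbS ⇒ ibbkkibbbbS ⇒ ibbkkibbbbMbS ⇒ ibbkkibbbbiibbS ⇒ ibbkkibbbbiibbMbS ⇒ ibbkkibbbbiibbiibbS ⇒ ibbkkibbbbiibbiibbi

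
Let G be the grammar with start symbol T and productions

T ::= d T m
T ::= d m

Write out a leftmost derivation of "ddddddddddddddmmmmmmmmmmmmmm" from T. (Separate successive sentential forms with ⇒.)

T ⇒ dTm ⇒ ddTmm ⇒ dddTmmm ⇒ ddddTmmmm ⇒ dddddTmmmmm ⇒ ddddddTmmmmmm ⇒ dddddddTmmmmmmm ⇒ ddddddddTmmmmmmmm ⇒ dddddddddTmmmmmmmmm ⇒ ddddddddddTmmmmmmmmmm ⇒ dddddddddddTmmmmmmmmmmm ⇒ ddddddddddddTmmmmmmmmmmmm ⇒ dddddddddddddTmmmmmmmmmmmmm ⇒ ddddddddddddddmmmmmmmmmmmmmm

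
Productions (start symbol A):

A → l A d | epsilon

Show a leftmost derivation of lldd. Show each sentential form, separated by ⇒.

A ⇒ lAd   [A → l A d]
lAd ⇒ llAdd   [A → l A d]
llAdd ⇒ lldd   [A → epsilon]

A ⇒ lAd ⇒ llAdd ⇒ lldd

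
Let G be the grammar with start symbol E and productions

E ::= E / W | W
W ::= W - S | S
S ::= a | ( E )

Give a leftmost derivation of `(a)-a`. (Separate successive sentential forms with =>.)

E => W   [E ::= W]
W => W-S   [W ::= W - S]
W-S => S-S   [W ::= S]
S-S => (E)-S   [S ::= ( E )]
(E)-S => (W)-S   [E ::= W]
(W)-S => (S)-S   [W ::= S]
(S)-S => (a)-S   [S ::= a]
(a)-S => (a)-a   [S ::= a]

E => W => W-S => S-S => (E)-S => (W)-S => (S)-S => (a)-S => (a)-a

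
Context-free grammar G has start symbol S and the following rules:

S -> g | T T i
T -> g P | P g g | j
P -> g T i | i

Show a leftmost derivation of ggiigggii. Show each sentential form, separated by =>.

S=>TTi=>PggTi=>gTiggTi=>ggPiggTi=>ggiiggTi=>ggiigggPi=>ggiigggii

S => TTi   [S -> T T i]
TTi => PggTi   [T -> P g g]
PggTi => gTiggTi   [P -> g T i]
gTiggTi => ggPiggTi   [T -> g P]
ggPiggTi => ggiiggTi   [P -> i]
ggiiggTi => ggiigggPi   [T -> g P]
ggiigggPi => ggiigggii   [P -> i]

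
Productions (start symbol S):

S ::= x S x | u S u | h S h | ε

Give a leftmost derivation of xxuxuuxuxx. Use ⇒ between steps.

S ⇒ xSx ⇒ xxSxx ⇒ xxuSuxx ⇒ xxuxSxuxx ⇒ xxuxuSuxuxx ⇒ xxuxuuxuxx

S ⇒ xSx   [S ::= x S x]
xSx ⇒ xxSxx   [S ::= x S x]
xxSxx ⇒ xxuSuxx   [S ::= u S u]
xxuSuxx ⇒ xxuxSxuxx   [S ::= x S x]
xxuxSxuxx ⇒ xxuxuSuxuxx   [S ::= u S u]
xxuxuSuxuxx ⇒ xxuxuuxuxx   [S ::= ε]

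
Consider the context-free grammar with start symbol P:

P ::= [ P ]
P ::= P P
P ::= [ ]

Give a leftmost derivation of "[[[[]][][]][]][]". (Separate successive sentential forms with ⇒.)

P ⇒ PP ⇒ [P]P ⇒ [PP]P ⇒ [[P]P]P ⇒ [[PP]P]P ⇒ [[PPP]P]P ⇒ [[[P]PP]P]P ⇒ [[[[]]PP]P]P ⇒ [[[[]][]P]P]P ⇒ [[[[]][][]]P]P ⇒ [[[[]][][]][]]P ⇒ [[[[]][][]][]][]

P ⇒ PP   [P ::= P P]
PP ⇒ [P]P   [P ::= [ P ]]
[P]P ⇒ [PP]P   [P ::= P P]
[PP]P ⇒ [[P]P]P   [P ::= [ P ]]
[[P]P]P ⇒ [[PP]P]P   [P ::= P P]
[[PP]P]P ⇒ [[PPP]P]P   [P ::= P P]
[[PPP]P]P ⇒ [[[P]PP]P]P   [P ::= [ P ]]
[[[P]PP]P]P ⇒ [[[[]]PP]P]P   [P ::= [ ]]
[[[[]]PP]P]P ⇒ [[[[]][]P]P]P   [P ::= [ ]]
[[[[]][]P]P]P ⇒ [[[[]][][]]P]P   [P ::= [ ]]
[[[[]][][]]P]P ⇒ [[[[]][][]][]]P   [P ::= [ ]]
[[[[]][][]][]]P ⇒ [[[[]][][]][]][]   [P ::= [ ]]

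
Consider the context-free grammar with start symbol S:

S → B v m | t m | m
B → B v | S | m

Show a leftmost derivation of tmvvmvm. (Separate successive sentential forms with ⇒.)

S ⇒ Bvm ⇒ Svm ⇒ Bvmvm ⇒ Bvvmvm ⇒ Svvmvm ⇒ tmvvmvm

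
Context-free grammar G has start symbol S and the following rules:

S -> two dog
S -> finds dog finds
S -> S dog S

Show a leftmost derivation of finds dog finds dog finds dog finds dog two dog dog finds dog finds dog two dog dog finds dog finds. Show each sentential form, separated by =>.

S => S dog S => S dog S dog S => S dog S dog S dog S => finds dog finds dog S dog S dog S => finds dog finds dog finds dog finds dog S dog S => finds dog finds dog finds dog finds dog two dog dog S => finds dog finds dog finds dog finds dog two dog dog S dog S => finds dog finds dog finds dog finds dog two dog dog finds dog finds dog S => finds dog finds dog finds dog finds dog two dog dog finds dog finds dog S dog S => finds dog finds dog finds dog finds dog two dog dog finds dog finds dog two dog dog S => finds dog finds dog finds dog finds dog two dog dog finds dog finds dog two dog dog finds dog finds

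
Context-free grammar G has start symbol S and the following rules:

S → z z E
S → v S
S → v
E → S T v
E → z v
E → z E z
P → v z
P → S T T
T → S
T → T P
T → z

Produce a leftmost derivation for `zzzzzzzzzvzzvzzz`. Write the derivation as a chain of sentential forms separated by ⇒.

S⇒zzE⇒zzzEz⇒zzzzEzz⇒zzzzzEzzz⇒zzzzzSTvzzz⇒zzzzzzzETvzzz⇒zzzzzzzzEzTvzzz⇒zzzzzzzzzvzTvzzz⇒zzzzzzzzzvzzvzzz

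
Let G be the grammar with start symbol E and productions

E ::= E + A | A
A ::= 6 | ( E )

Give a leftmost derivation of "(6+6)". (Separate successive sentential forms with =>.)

E => A => (E) => (E+A) => (A+A) => (6+A) => (6+6)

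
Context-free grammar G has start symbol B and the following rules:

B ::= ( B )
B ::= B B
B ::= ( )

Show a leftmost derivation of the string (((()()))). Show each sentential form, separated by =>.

B => (B) => ((B)) => (((B))) => (((BB))) => (((()B))) => (((()())))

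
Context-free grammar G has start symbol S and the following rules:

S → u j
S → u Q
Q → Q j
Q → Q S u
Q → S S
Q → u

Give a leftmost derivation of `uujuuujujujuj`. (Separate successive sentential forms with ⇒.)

S ⇒ uQ ⇒ uQj ⇒ uQSuj ⇒ uSSSuj ⇒ uujSSuj ⇒ uujuQSuj ⇒ uujuSSSuj ⇒ uujuuQSSuj ⇒ uujuuQjSSuj ⇒ uujuuujSSuj ⇒ uujuuujujSuj ⇒ uujuuujujujuj

S ⇒ uQ   [S → u Q]
uQ ⇒ uQj   [Q → Q j]
uQj ⇒ uQSuj   [Q → Q S u]
uQSuj ⇒ uSSSuj   [Q → S S]
uSSSuj ⇒ uujSSuj   [S → u j]
uujSSuj ⇒ uujuQSuj   [S → u Q]
uujuQSuj ⇒ uujuSSSuj   [Q → S S]
uujuSSSuj ⇒ uujuuQSSuj   [S → u Q]
uujuuQSSuj ⇒ uujuuQjSSuj   [Q → Q j]
uujuuQjSSuj ⇒ uujuuujSSuj   [Q → u]
uujuuujSSuj ⇒ uujuuujujSuj   [S → u j]
uujuuujujSuj ⇒ uujuuujujujuj   [S → u j]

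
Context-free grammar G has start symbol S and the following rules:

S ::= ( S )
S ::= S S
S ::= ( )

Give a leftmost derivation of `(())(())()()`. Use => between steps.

S => SS   [S ::= S S]
SS => SSS   [S ::= S S]
SSS => (S)SS   [S ::= ( S )]
(S)SS => (())SS   [S ::= ( )]
(())SS => (())SSS   [S ::= S S]
(())SSS => (())(S)SS   [S ::= ( S )]
(())(S)SS => (())(())SS   [S ::= ( )]
(())(())SS => (())(())()S   [S ::= ( )]
(())(())()S => (())(())()()   [S ::= ( )]

S => SS => SSS => (S)SS => (())SS => (())SSS => (())(S)SS => (())(())SS => (())(())()S => (())(())()()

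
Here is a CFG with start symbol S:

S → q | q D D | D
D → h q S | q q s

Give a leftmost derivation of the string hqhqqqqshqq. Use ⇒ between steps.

S ⇒ D ⇒ hqS ⇒ hqD ⇒ hqhqS ⇒ hqhqqDD ⇒ hqhqqqqsD ⇒ hqhqqqqshqS ⇒ hqhqqqqshqq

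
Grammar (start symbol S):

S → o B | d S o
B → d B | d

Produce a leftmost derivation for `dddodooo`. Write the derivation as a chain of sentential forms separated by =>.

S=>dSo=>ddSoo=>dddSooo=>dddoBooo=>dddodooo

S => dSo   [S → d S o]
dSo => ddSoo   [S → d S o]
ddSoo => dddSooo   [S → d S o]
dddSooo => dddoBooo   [S → o B]
dddoBooo => dddodooo   [B → d]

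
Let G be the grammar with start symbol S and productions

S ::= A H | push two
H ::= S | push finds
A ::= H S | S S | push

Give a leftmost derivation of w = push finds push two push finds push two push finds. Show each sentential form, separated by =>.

S => A H   [S ::= A H]
A H => H S H   [A ::= H S]
H S H => S S H   [H ::= S]
S S H => A H S H   [S ::= A H]
A H S H => H S H S H   [A ::= H S]
H S H S H => push finds S H S H   [H ::= push finds]
push finds S H S H => push finds push two H S H   [S ::= push two]
push finds push two H S H => push finds push two push finds S H   [H ::= push finds]
push finds push two push finds S H => push finds push two push finds push two H   [S ::= push two]
push finds push two push finds push two H => push finds push two push finds push two push finds   [H ::= push finds]

S => A H => H S H => S S H => A H S H => H S H S H => push finds S H S H => push finds push two H S H => push finds push two push finds S H => push finds push two push finds push two H => push finds push two push finds push two push finds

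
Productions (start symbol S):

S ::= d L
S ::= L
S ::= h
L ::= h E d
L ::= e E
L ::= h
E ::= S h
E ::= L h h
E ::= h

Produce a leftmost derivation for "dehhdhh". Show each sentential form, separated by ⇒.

S ⇒ dL   [S ::= d L]
dL ⇒ deE   [L ::= e E]
deE ⇒ deLhh   [E ::= L h h]
deLhh ⇒ dehEdhh   [L ::= h E d]
dehEdhh ⇒ dehhdhh   [E ::= h]

S ⇒ dL ⇒ deE ⇒ deLhh ⇒ dehEdhh ⇒ dehhdhh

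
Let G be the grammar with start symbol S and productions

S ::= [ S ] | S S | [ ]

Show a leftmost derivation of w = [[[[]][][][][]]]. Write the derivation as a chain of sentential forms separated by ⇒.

S ⇒ [S]   [S ::= [ S ]]
[S] ⇒ [[S]]   [S ::= [ S ]]
[[S]] ⇒ [[SS]]   [S ::= S S]
[[SS]] ⇒ [[SSS]]   [S ::= S S]
[[SSS]] ⇒ [[SSSS]]   [S ::= S S]
[[SSSS]] ⇒ [[SSSSS]]   [S ::= S S]
[[SSSSS]] ⇒ [[[S]SSSS]]   [S ::= [ S ]]
[[[S]SSSS]] ⇒ [[[[]]SSSS]]   [S ::= [ ]]
[[[[]]SSSS]] ⇒ [[[[]][]SSS]]   [S ::= [ ]]
[[[[]][]SSS]] ⇒ [[[[]][][]SS]]   [S ::= [ ]]
[[[[]][][]SS]] ⇒ [[[[]][][][]S]]   [S ::= [ ]]
[[[[]][][][]S]] ⇒ [[[[]][][][][]]]   [S ::= [ ]]

S ⇒ [S] ⇒ [[S]] ⇒ [[SS]] ⇒ [[SSS]] ⇒ [[SSSS]] ⇒ [[SSSSS]] ⇒ [[[S]SSSS]] ⇒ [[[[]]SSSS]] ⇒ [[[[]][]SSS]] ⇒ [[[[]][][]SS]] ⇒ [[[[]][][][]S]] ⇒ [[[[]][][][][]]]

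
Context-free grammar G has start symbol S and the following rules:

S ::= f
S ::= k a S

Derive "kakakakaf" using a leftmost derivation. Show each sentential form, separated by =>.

S => kaS => kakaS => kakakaS => kakakakaS => kakakakaf

S => kaS   [S ::= k a S]
kaS => kakaS   [S ::= k a S]
kakaS => kakakaS   [S ::= k a S]
kakakaS => kakakakaS   [S ::= k a S]
kakakakaS => kakakakaf   [S ::= f]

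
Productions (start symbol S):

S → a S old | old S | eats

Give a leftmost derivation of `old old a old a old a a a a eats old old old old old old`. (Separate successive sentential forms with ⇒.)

S ⇒ old S ⇒ old old S ⇒ old old a S old ⇒ old old a old S old ⇒ old old a old a S old old ⇒ old old a old a old S old old ⇒ old old a old a old a S old old old ⇒ old old a old a old a a S old old old old ⇒ old old a old a old a a a S old old old old old ⇒ old old a old a old a a a a S old old old old old old ⇒ old old a old a old a a a a eats old old old old old old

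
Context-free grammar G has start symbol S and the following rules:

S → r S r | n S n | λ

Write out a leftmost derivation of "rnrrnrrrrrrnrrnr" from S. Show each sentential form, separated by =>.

S => rSr => rnSnr => rnrSrnr => rnrrSrrnr => rnrrnSnrrnr => rnrrnrSrnrrnr => rnrrnrrSrrnrrnr => rnrrnrrrSrrrnrrnr => rnrrnrrrrrrnrrnr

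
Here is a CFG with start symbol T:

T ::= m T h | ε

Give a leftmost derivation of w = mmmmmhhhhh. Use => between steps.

T => mTh   [T ::= m T h]
mTh => mmThh   [T ::= m T h]
mmThh => mmmThhh   [T ::= m T h]
mmmThhh => mmmmThhhh   [T ::= m T h]
mmmmThhhh => mmmmmThhhhh   [T ::= m T h]
mmmmmThhhhh => mmmmmhhhhh   [T ::= ε]

T => mTh => mmThh => mmmThhh => mmmmThhhh => mmmmmThhhhh => mmmmmhhhhh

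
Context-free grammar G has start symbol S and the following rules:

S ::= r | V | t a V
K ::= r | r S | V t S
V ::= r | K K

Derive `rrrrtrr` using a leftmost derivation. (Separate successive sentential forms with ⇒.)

S ⇒ V   [S ::= V]
V ⇒ KK   [V ::= K K]
KK ⇒ VtSK   [K ::= V t S]
VtSK ⇒ KKtSK   [V ::= K K]
KKtSK ⇒ rSKtSK   [K ::= r S]
rSKtSK ⇒ rVKtSK   [S ::= V]
rVKtSK ⇒ rKKKtSK   [V ::= K K]
rKKKtSK ⇒ rrKKtSK   [K ::= r]
rrKKtSK ⇒ rrrKtSK   [K ::= r]
rrrKtSK ⇒ rrrrtSK   [K ::= r]
rrrrtSK ⇒ rrrrtrK   [S ::= r]
rrrrtrK ⇒ rrrrtrr   [K ::= r]

S ⇒ V ⇒ KK ⇒ VtSK ⇒ KKtSK ⇒ rSKtSK ⇒ rVKtSK ⇒ rKKKtSK ⇒ rrKKtSK ⇒ rrrKtSK ⇒ rrrrtSK ⇒ rrrrtrK ⇒ rrrrtrr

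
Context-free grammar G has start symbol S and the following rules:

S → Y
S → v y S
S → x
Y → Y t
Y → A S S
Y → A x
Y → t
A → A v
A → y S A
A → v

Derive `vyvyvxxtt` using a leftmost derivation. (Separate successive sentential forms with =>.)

S => vyS   [S → v y S]
vyS => vyvyS   [S → v y S]
vyvyS => vyvyY   [S → Y]
vyvyY => vyvyYt   [Y → Y t]
vyvyYt => vyvyYtt   [Y → Y t]
vyvyYtt => vyvyASStt   [Y → A S S]
vyvyASStt => vyvyvSStt   [A → v]
vyvyvSStt => vyvyvxStt   [S → x]
vyvyvxStt => vyvyvxxtt   [S → x]

S => vyS => vyvyS => vyvyY => vyvyYt => vyvyYtt => vyvyASStt => vyvyvSStt => vyvyvxStt => vyvyvxxtt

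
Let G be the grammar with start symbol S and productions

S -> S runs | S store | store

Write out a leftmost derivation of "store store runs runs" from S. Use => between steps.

S => S runs => S runs runs => S store runs runs => store store runs runs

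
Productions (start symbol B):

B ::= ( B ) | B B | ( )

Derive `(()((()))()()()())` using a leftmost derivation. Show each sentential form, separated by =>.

B => (B) => (BB) => (BBB) => (()BB) => (()BBB) => (()BBBB) => (()BBBBB) => (()(B)BBBB) => (()((B))BBBB) => (()((()))BBBB) => (()((()))()BBB) => (()((()))()()BB) => (()((()))()()()B) => (()((()))()()()())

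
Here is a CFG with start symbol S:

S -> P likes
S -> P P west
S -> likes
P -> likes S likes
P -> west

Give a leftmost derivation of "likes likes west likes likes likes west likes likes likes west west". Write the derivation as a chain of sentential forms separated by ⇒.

S ⇒ P P west   [S -> P P west]
P P west ⇒ likes S likes P west   [P -> likes S likes]
likes S likes P west ⇒ likes P likes likes P west   [S -> P likes]
likes P likes likes P west ⇒ likes likes S likes likes likes P west   [P -> likes S likes]
likes likes S likes likes likes P west ⇒ likes likes P P west likes likes likes P west   [S -> P P west]
likes likes P P west likes likes likes P west ⇒ likes likes west P west likes likes likes P west   [P -> west]
likes likes west P west likes likes likes P west ⇒ likes likes west likes S likes west likes likes likes P west   [P -> likes S likes]
likes likes west likes S likes west likes likes likes P west ⇒ likes likes west likes likes likes west likes likes likes P west   [S -> likes]
likes likes west likes likes likes west likes likes likes P west ⇒ likes likes west likes likes likes west likes likes likes west west   [P -> west]

S ⇒ P P west ⇒ likes S likes P west ⇒ likes P likes likes P west ⇒ likes likes S likes likes likes P west ⇒ likes likes P P west likes likes likes P west ⇒ likes likes west P west likes likes likes P west ⇒ likes likes west likes S likes west likes likes likes P west ⇒ likes likes west likes likes likes west likes likes likes P west ⇒ likes likes west likes likes likes west likes likes likes west west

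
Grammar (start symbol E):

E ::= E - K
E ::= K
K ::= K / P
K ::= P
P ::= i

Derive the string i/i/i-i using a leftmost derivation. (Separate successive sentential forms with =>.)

E => E-K => K-K => K/P-K => K/P/P-K => P/P/P-K => i/P/P-K => i/i/P-K => i/i/i-K => i/i/i-P => i/i/i-i

E => E-K   [E ::= E - K]
E-K => K-K   [E ::= K]
K-K => K/P-K   [K ::= K / P]
K/P-K => K/P/P-K   [K ::= K / P]
K/P/P-K => P/P/P-K   [K ::= P]
P/P/P-K => i/P/P-K   [P ::= i]
i/P/P-K => i/i/P-K   [P ::= i]
i/i/P-K => i/i/i-K   [P ::= i]
i/i/i-K => i/i/i-P   [K ::= P]
i/i/i-P => i/i/i-i   [P ::= i]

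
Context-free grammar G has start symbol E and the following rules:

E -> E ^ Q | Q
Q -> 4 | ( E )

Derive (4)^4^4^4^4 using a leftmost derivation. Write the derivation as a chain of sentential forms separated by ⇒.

E⇒E^Q⇒E^Q^Q⇒E^Q^Q^Q⇒E^Q^Q^Q^Q⇒Q^Q^Q^Q^Q⇒(E)^Q^Q^Q^Q⇒(Q)^Q^Q^Q^Q⇒(4)^Q^Q^Q^Q⇒(4)^4^Q^Q^Q⇒(4)^4^4^Q^Q⇒(4)^4^4^4^Q⇒(4)^4^4^4^4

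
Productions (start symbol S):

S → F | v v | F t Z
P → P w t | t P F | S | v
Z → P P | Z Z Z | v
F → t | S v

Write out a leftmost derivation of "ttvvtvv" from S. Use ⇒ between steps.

S⇒F⇒Sv⇒FtZv⇒SvtZv⇒FtZvtZv⇒ttZvtZv⇒ttvvtZv⇒ttvvtvv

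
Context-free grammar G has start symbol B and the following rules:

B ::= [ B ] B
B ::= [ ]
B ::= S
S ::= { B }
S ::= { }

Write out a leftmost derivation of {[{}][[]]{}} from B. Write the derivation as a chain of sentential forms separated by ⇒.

B⇒S⇒{B}⇒{[B]B}⇒{[S]B}⇒{[{}]B}⇒{[{}][B]B}⇒{[{}][[]]B}⇒{[{}][[]]S}⇒{[{}][[]]{}}

B ⇒ S   [B ::= S]
S ⇒ {B}   [S ::= { B }]
{B} ⇒ {[B]B}   [B ::= [ B ] B]
{[B]B} ⇒ {[S]B}   [B ::= S]
{[S]B} ⇒ {[{}]B}   [S ::= { }]
{[{}]B} ⇒ {[{}][B]B}   [B ::= [ B ] B]
{[{}][B]B} ⇒ {[{}][[]]B}   [B ::= [ ]]
{[{}][[]]B} ⇒ {[{}][[]]S}   [B ::= S]
{[{}][[]]S} ⇒ {[{}][[]]{}}   [S ::= { }]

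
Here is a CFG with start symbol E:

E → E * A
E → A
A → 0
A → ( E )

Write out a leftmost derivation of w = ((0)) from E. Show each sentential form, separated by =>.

E => A => (E) => (A) => ((E)) => ((A)) => ((0))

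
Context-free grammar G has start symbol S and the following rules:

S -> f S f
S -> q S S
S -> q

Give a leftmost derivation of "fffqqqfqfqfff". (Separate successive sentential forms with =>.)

S => fSf   [S -> f S f]
fSf => ffSff   [S -> f S f]
ffSff => fffSfff   [S -> f S f]
fffSfff => fffqSSfff   [S -> q S S]
fffqSSfff => fffqqSSSfff   [S -> q S S]
fffqqSSSfff => fffqqqSSfff   [S -> q]
fffqqqSSfff => fffqqqfSfSfff   [S -> f S f]
fffqqqfSfSfff => fffqqqfqfSfff   [S -> q]
fffqqqfqfSfff => fffqqqfqfqfff   [S -> q]

S=>fSf=>ffSff=>fffSfff=>fffqSSfff=>fffqqSSSfff=>fffqqqSSfff=>fffqqqfSfSfff=>fffqqqfqfSfff=>fffqqqfqfqfff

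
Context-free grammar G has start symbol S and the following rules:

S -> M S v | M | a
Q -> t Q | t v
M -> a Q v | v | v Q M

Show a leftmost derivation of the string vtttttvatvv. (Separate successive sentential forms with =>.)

S=>M=>vQM=>vtQM=>vttQM=>vtttQM=>vttttQM=>vtttttvM=>vtttttvaQv=>vtttttvatvv

S => M   [S -> M]
M => vQM   [M -> v Q M]
vQM => vtQM   [Q -> t Q]
vtQM => vttQM   [Q -> t Q]
vttQM => vtttQM   [Q -> t Q]
vtttQM => vttttQM   [Q -> t Q]
vttttQM => vtttttvM   [Q -> t v]
vtttttvM => vtttttvaQv   [M -> a Q v]
vtttttvaQv => vtttttvatvv   [Q -> t v]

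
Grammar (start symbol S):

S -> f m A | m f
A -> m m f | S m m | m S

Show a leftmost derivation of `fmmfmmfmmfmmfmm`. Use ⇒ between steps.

S ⇒ fmA   [S -> f m A]
fmA ⇒ fmmS   [A -> m S]
fmmS ⇒ fmmfmA   [S -> f m A]
fmmfmA ⇒ fmmfmmS   [A -> m S]
fmmfmmS ⇒ fmmfmmfmA   [S -> f m A]
fmmfmmfmA ⇒ fmmfmmfmmS   [A -> m S]
fmmfmmfmmS ⇒ fmmfmmfmmfmA   [S -> f m A]
fmmfmmfmmfmA ⇒ fmmfmmfmmfmSmm   [A -> S m m]
fmmfmmfmmfmSmm ⇒ fmmfmmfmmfmmfmm   [S -> m f]

S⇒fmA⇒fmmS⇒fmmfmA⇒fmmfmmS⇒fmmfmmfmA⇒fmmfmmfmmS⇒fmmfmmfmmfmA⇒fmmfmmfmmfmSmm⇒fmmfmmfmmfmmfmm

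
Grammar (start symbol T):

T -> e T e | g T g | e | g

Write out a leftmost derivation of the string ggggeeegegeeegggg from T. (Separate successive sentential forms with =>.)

T => gTg => ggTgg => gggTggg => ggggTgggg => ggggeTegggg => ggggeeTeegggg => ggggeeeTeeegggg => ggggeeegTgeeegggg => ggggeeegegeeegggg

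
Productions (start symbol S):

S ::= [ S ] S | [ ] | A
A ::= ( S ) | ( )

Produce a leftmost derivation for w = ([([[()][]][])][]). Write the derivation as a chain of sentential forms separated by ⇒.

S⇒A⇒(S)⇒([S]S)⇒([A]S)⇒([(S)]S)⇒([([S]S)]S)⇒([([[S]S]S)]S)⇒([([[A]S]S)]S)⇒([([[()]S]S)]S)⇒([([[()][]]S)]S)⇒([([[()][]][])]S)⇒([([[()][]][])][])

S ⇒ A   [S ::= A]
A ⇒ (S)   [A ::= ( S )]
(S) ⇒ ([S]S)   [S ::= [ S ] S]
([S]S) ⇒ ([A]S)   [S ::= A]
([A]S) ⇒ ([(S)]S)   [A ::= ( S )]
([(S)]S) ⇒ ([([S]S)]S)   [S ::= [ S ] S]
([([S]S)]S) ⇒ ([([[S]S]S)]S)   [S ::= [ S ] S]
([([[S]S]S)]S) ⇒ ([([[A]S]S)]S)   [S ::= A]
([([[A]S]S)]S) ⇒ ([([[()]S]S)]S)   [A ::= ( )]
([([[()]S]S)]S) ⇒ ([([[()][]]S)]S)   [S ::= [ ]]
([([[()][]]S)]S) ⇒ ([([[()][]][])]S)   [S ::= [ ]]
([([[()][]][])]S) ⇒ ([([[()][]][])][])   [S ::= [ ]]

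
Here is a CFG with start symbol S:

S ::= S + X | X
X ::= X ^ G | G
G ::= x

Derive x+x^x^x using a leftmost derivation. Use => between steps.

S=>S+X=>X+X=>G+X=>x+X=>x+X^G=>x+X^G^G=>x+G^G^G=>x+x^G^G=>x+x^x^G=>x+x^x^x

S => S+X   [S ::= S + X]
S+X => X+X   [S ::= X]
X+X => G+X   [X ::= G]
G+X => x+X   [G ::= x]
x+X => x+X^G   [X ::= X ^ G]
x+X^G => x+X^G^G   [X ::= X ^ G]
x+X^G^G => x+G^G^G   [X ::= G]
x+G^G^G => x+x^G^G   [G ::= x]
x+x^G^G => x+x^x^G   [G ::= x]
x+x^x^G => x+x^x^x   [G ::= x]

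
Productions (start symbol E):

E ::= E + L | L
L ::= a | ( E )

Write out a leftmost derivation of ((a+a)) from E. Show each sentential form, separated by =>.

E=>L=>(E)=>(L)=>((E))=>((E+L))=>((L+L))=>((a+L))=>((a+a))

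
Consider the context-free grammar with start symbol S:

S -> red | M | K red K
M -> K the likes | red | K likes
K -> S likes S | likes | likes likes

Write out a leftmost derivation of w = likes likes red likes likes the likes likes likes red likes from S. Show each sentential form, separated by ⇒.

S ⇒ K red K   [S -> K red K]
K red K ⇒ likes likes red K   [K -> likes likes]
likes likes red K ⇒ likes likes red S likes S   [K -> S likes S]
likes likes red S likes S ⇒ likes likes red M likes S   [S -> M]
likes likes red M likes S ⇒ likes likes red K the likes likes S   [M -> K the likes]
likes likes red K the likes likes S ⇒ likes likes red likes likes the likes likes S   [K -> likes likes]
likes likes red likes likes the likes likes S ⇒ likes likes red likes likes the likes likes K red K   [S -> K red K]
likes likes red likes likes the likes likes K red K ⇒ likes likes red likes likes the likes likes likes red K   [K -> likes]
likes likes red likes likes the likes likes likes red K ⇒ likes likes red likes likes the likes likes likes red likes   [K -> likes]

S ⇒ K red K ⇒ likes likes red K ⇒ likes likes red S likes S ⇒ likes likes red M likes S ⇒ likes likes red K the likes likes S ⇒ likes likes red likes likes the likes likes S ⇒ likes likes red likes likes the likes likes K red K ⇒ likes likes red likes likes the likes likes likes red K ⇒ likes likes red likes likes the likes likes likes red likes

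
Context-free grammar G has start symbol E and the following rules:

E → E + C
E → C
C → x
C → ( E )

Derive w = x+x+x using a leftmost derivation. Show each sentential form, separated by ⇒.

E ⇒ E+C ⇒ E+C+C ⇒ C+C+C ⇒ x+C+C ⇒ x+x+C ⇒ x+x+x

E ⇒ E+C   [E → E + C]
E+C ⇒ E+C+C   [E → E + C]
E+C+C ⇒ C+C+C   [E → C]
C+C+C ⇒ x+C+C   [C → x]
x+C+C ⇒ x+x+C   [C → x]
x+x+C ⇒ x+x+x   [C → x]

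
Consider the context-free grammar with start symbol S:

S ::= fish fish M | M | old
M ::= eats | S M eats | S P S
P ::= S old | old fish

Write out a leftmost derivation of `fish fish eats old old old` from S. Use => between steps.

S => fish fish M => fish fish S P S => fish fish M P S => fish fish eats P S => fish fish eats S old S => fish fish eats old old S => fish fish eats old old old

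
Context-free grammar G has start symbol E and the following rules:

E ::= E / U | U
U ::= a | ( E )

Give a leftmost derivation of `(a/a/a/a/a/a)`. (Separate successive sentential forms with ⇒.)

E ⇒ U   [E ::= U]
U ⇒ (E)   [U ::= ( E )]
(E) ⇒ (E/U)   [E ::= E / U]
(E/U) ⇒ (E/U/U)   [E ::= E / U]
(E/U/U) ⇒ (E/U/U/U)   [E ::= E / U]
(E/U/U/U) ⇒ (E/U/U/U/U)   [E ::= E / U]
(E/U/U/U/U) ⇒ (E/U/U/U/U/U)   [E ::= E / U]
(E/U/U/U/U/U) ⇒ (U/U/U/U/U/U)   [E ::= U]
(U/U/U/U/U/U) ⇒ (a/U/U/U/U/U)   [U ::= a]
(a/U/U/U/U/U) ⇒ (a/a/U/U/U/U)   [U ::= a]
(a/a/U/U/U/U) ⇒ (a/a/a/U/U/U)   [U ::= a]
(a/a/a/U/U/U) ⇒ (a/a/a/a/U/U)   [U ::= a]
(a/a/a/a/U/U) ⇒ (a/a/a/a/a/U)   [U ::= a]
(a/a/a/a/a/U) ⇒ (a/a/a/a/a/a)   [U ::= a]

E ⇒ U ⇒ (E) ⇒ (E/U) ⇒ (E/U/U) ⇒ (E/U/U/U) ⇒ (E/U/U/U/U) ⇒ (E/U/U/U/U/U) ⇒ (U/U/U/U/U/U) ⇒ (a/U/U/U/U/U) ⇒ (a/a/U/U/U/U) ⇒ (a/a/a/U/U/U) ⇒ (a/a/a/a/U/U) ⇒ (a/a/a/a/a/U) ⇒ (a/a/a/a/a/a)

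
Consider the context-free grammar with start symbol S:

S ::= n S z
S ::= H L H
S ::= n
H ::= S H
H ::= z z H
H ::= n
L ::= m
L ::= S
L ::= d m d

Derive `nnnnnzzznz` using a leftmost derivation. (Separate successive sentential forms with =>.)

S=>nSz=>nHLHz=>nnLHz=>nnSHz=>nnnHz=>nnnSHz=>nnnnSzHz=>nnnnnzHz=>nnnnnzzzHz=>nnnnnzzznz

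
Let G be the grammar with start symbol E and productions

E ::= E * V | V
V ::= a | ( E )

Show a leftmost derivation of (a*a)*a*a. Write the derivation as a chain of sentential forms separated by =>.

E => E*V => E*V*V => V*V*V => (E)*V*V => (E*V)*V*V => (V*V)*V*V => (a*V)*V*V => (a*a)*V*V => (a*a)*a*V => (a*a)*a*a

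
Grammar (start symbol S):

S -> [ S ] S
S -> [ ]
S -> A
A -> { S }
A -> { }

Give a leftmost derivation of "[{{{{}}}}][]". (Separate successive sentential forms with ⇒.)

S ⇒ [S]S ⇒ [A]S ⇒ [{S}]S ⇒ [{A}]S ⇒ [{{S}}]S ⇒ [{{A}}]S ⇒ [{{{S}}}]S ⇒ [{{{A}}}]S ⇒ [{{{{}}}}]S ⇒ [{{{{}}}}][]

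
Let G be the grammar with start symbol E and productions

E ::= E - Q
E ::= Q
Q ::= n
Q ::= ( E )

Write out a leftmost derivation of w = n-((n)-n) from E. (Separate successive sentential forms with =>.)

E => E-Q   [E ::= E - Q]
E-Q => Q-Q   [E ::= Q]
Q-Q => n-Q   [Q ::= n]
n-Q => n-(E)   [Q ::= ( E )]
n-(E) => n-(E-Q)   [E ::= E - Q]
n-(E-Q) => n-(Q-Q)   [E ::= Q]
n-(Q-Q) => n-((E)-Q)   [Q ::= ( E )]
n-((E)-Q) => n-((Q)-Q)   [E ::= Q]
n-((Q)-Q) => n-((n)-Q)   [Q ::= n]
n-((n)-Q) => n-((n)-n)   [Q ::= n]

E => E-Q => Q-Q => n-Q => n-(E) => n-(E-Q) => n-(Q-Q) => n-((E)-Q) => n-((Q)-Q) => n-((n)-Q) => n-((n)-n)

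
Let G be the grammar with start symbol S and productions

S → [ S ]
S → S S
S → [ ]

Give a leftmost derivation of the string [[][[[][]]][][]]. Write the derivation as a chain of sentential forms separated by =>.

S=>[S]=>[SS]=>[[]S]=>[[]SS]=>[[]SSS]=>[[][S]SS]=>[[][[S]]SS]=>[[][[SS]]SS]=>[[][[[]S]]SS]=>[[][[[][]]]SS]=>[[][[[][]]][]S]=>[[][[[][]]][][]]

S => [S]   [S → [ S ]]
[S] => [SS]   [S → S S]
[SS] => [[]S]   [S → [ ]]
[[]S] => [[]SS]   [S → S S]
[[]SS] => [[]SSS]   [S → S S]
[[]SSS] => [[][S]SS]   [S → [ S ]]
[[][S]SS] => [[][[S]]SS]   [S → [ S ]]
[[][[S]]SS] => [[][[SS]]SS]   [S → S S]
[[][[SS]]SS] => [[][[[]S]]SS]   [S → [ ]]
[[][[[]S]]SS] => [[][[[][]]]SS]   [S → [ ]]
[[][[[][]]]SS] => [[][[[][]]][]S]   [S → [ ]]
[[][[[][]]][]S] => [[][[[][]]][][]]   [S → [ ]]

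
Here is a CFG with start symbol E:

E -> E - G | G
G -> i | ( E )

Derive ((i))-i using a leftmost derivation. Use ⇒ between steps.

E ⇒ E-G   [E -> E - G]
E-G ⇒ G-G   [E -> G]
G-G ⇒ (E)-G   [G -> ( E )]
(E)-G ⇒ (G)-G   [E -> G]
(G)-G ⇒ ((E))-G   [G -> ( E )]
((E))-G ⇒ ((G))-G   [E -> G]
((G))-G ⇒ ((i))-G   [G -> i]
((i))-G ⇒ ((i))-i   [G -> i]

E ⇒ E-G ⇒ G-G ⇒ (E)-G ⇒ (G)-G ⇒ ((E))-G ⇒ ((G))-G ⇒ ((i))-G ⇒ ((i))-i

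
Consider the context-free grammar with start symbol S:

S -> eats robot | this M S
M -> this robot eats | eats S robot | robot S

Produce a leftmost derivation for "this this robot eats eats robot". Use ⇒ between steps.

S ⇒ this M S ⇒ this this robot eats S ⇒ this this robot eats eats robot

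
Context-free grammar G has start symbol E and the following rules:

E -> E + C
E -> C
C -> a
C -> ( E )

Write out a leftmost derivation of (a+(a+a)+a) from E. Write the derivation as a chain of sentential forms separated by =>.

E => C   [E -> C]
C => (E)   [C -> ( E )]
(E) => (E+C)   [E -> E + C]
(E+C) => (E+C+C)   [E -> E + C]
(E+C+C) => (C+C+C)   [E -> C]
(C+C+C) => (a+C+C)   [C -> a]
(a+C+C) => (a+(E)+C)   [C -> ( E )]
(a+(E)+C) => (a+(E+C)+C)   [E -> E + C]
(a+(E+C)+C) => (a+(C+C)+C)   [E -> C]
(a+(C+C)+C) => (a+(a+C)+C)   [C -> a]
(a+(a+C)+C) => (a+(a+a)+C)   [C -> a]
(a+(a+a)+C) => (a+(a+a)+a)   [C -> a]

E => C => (E) => (E+C) => (E+C+C) => (C+C+C) => (a+C+C) => (a+(E)+C) => (a+(E+C)+C) => (a+(C+C)+C) => (a+(a+C)+C) => (a+(a+a)+C) => (a+(a+a)+a)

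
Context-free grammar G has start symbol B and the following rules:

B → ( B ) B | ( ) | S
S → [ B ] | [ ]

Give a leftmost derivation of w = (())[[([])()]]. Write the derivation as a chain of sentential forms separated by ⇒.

B ⇒ (B)B ⇒ (())B ⇒ (())S ⇒ (())[B] ⇒ (())[S] ⇒ (())[[B]] ⇒ (())[[(B)B]] ⇒ (())[[(S)B]] ⇒ (())[[([])B]] ⇒ (())[[([])()]]

B ⇒ (B)B   [B → ( B ) B]
(B)B ⇒ (())B   [B → ( )]
(())B ⇒ (())S   [B → S]
(())S ⇒ (())[B]   [S → [ B ]]
(())[B] ⇒ (())[S]   [B → S]
(())[S] ⇒ (())[[B]]   [S → [ B ]]
(())[[B]] ⇒ (())[[(B)B]]   [B → ( B ) B]
(())[[(B)B]] ⇒ (())[[(S)B]]   [B → S]
(())[[(S)B]] ⇒ (())[[([])B]]   [S → [ ]]
(())[[([])B]] ⇒ (())[[([])()]]   [B → ( )]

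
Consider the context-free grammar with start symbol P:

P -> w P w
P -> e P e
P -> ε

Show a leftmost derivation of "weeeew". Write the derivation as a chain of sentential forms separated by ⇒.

P ⇒ wPw ⇒ wePew ⇒ weePeew ⇒ weeeew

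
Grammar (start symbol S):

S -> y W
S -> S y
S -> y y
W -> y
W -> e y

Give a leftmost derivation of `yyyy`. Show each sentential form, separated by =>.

S => Sy => Syy => yWyy => yyyy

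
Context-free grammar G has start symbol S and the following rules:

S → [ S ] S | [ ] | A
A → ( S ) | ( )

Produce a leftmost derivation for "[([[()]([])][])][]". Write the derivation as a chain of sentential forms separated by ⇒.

S ⇒ [S]S ⇒ [A]S ⇒ [(S)]S ⇒ [([S]S)]S ⇒ [([[S]S]S)]S ⇒ [([[A]S]S)]S ⇒ [([[()]S]S)]S ⇒ [([[()]A]S)]S ⇒ [([[()](S)]S)]S ⇒ [([[()]([])]S)]S ⇒ [([[()]([])][])]S ⇒ [([[()]([])][])][]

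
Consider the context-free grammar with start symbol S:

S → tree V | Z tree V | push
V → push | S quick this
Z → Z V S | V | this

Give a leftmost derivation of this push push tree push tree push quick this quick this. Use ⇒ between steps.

S ⇒ Z tree V   [S → Z tree V]
Z tree V ⇒ Z V S tree V   [Z → Z V S]
Z V S tree V ⇒ this V S tree V   [Z → this]
this V S tree V ⇒ this push S tree V   [V → push]
this push S tree V ⇒ this push push tree V   [S → push]
this push push tree V ⇒ this push push tree S quick this   [V → S quick this]
this push push tree S quick this ⇒ this push push tree Z tree V quick this   [S → Z tree V]
this push push tree Z tree V quick this ⇒ this push push tree V tree V quick this   [Z → V]
this push push tree V tree V quick this ⇒ this push push tree push tree V quick this   [V → push]
this push push tree push tree V quick this ⇒ this push push tree push tree S quick this quick this   [V → S quick this]
this push push tree push tree S quick this quick this ⇒ this push push tree push tree push quick this quick this   [S → push]

S ⇒ Z tree V ⇒ Z V S tree V ⇒ this V S tree V ⇒ this push S tree V ⇒ this push push tree V ⇒ this push push tree S quick this ⇒ this push push tree Z tree V quick this ⇒ this push push tree V tree V quick this ⇒ this push push tree push tree V quick this ⇒ this push push tree push tree S quick this quick this ⇒ this push push tree push tree push quick this quick this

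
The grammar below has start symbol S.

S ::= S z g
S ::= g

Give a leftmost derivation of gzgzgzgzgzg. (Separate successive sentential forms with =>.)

S => Szg   [S ::= S z g]
Szg => Szgzg   [S ::= S z g]
Szgzg => Szgzgzg   [S ::= S z g]
Szgzgzg => Szgzgzgzg   [S ::= S z g]
Szgzgzgzg => Szgzgzgzgzg   [S ::= S z g]
Szgzgzgzgzg => gzgzgzgzgzg   [S ::= g]

S => Szg => Szgzg => Szgzgzg => Szgzgzgzg => Szgzgzgzgzg => gzgzgzgzgzg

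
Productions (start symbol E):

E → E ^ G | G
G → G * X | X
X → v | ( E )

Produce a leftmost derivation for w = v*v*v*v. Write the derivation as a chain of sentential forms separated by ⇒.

E ⇒ G ⇒ G*X ⇒ G*X*X ⇒ G*X*X*X ⇒ X*X*X*X ⇒ v*X*X*X ⇒ v*v*X*X ⇒ v*v*v*X ⇒ v*v*v*v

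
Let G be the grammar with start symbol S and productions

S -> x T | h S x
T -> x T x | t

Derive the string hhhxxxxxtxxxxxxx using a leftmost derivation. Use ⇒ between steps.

S ⇒ hSx ⇒ hhSxx ⇒ hhhSxxx ⇒ hhhxTxxx ⇒ hhhxxTxxxx ⇒ hhhxxxTxxxxx ⇒ hhhxxxxTxxxxxx ⇒ hhhxxxxxTxxxxxxx ⇒ hhhxxxxxtxxxxxxx

S ⇒ hSx   [S -> h S x]
hSx ⇒ hhSxx   [S -> h S x]
hhSxx ⇒ hhhSxxx   [S -> h S x]
hhhSxxx ⇒ hhhxTxxx   [S -> x T]
hhhxTxxx ⇒ hhhxxTxxxx   [T -> x T x]
hhhxxTxxxx ⇒ hhhxxxTxxxxx   [T -> x T x]
hhhxxxTxxxxx ⇒ hhhxxxxTxxxxxx   [T -> x T x]
hhhxxxxTxxxxxx ⇒ hhhxxxxxTxxxxxxx   [T -> x T x]
hhhxxxxxTxxxxxxx ⇒ hhhxxxxxtxxxxxxx   [T -> t]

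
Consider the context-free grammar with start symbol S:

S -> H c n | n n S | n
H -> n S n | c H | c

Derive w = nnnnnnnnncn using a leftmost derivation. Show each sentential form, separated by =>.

S => Hcn => nSncn => nnnSncn => nnnnnSncn => nnnnnnnSncn => nnnnnnnnncn

S => Hcn   [S -> H c n]
Hcn => nSncn   [H -> n S n]
nSncn => nnnSncn   [S -> n n S]
nnnSncn => nnnnnSncn   [S -> n n S]
nnnnnSncn => nnnnnnnSncn   [S -> n n S]
nnnnnnnSncn => nnnnnnnnncn   [S -> n]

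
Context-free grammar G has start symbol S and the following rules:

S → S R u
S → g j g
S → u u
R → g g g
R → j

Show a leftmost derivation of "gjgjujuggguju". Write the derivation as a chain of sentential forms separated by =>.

S=>SRu=>SRuRu=>SRuRuRu=>SRuRuRuRu=>gjgRuRuRuRu=>gjgjuRuRuRu=>gjgjujuRuRu=>gjgjujuggguRu=>gjgjujuggguju

S => SRu   [S → S R u]
SRu => SRuRu   [S → S R u]
SRuRu => SRuRuRu   [S → S R u]
SRuRuRu => SRuRuRuRu   [S → S R u]
SRuRuRuRu => gjgRuRuRuRu   [S → g j g]
gjgRuRuRuRu => gjgjuRuRuRu   [R → j]
gjgjuRuRuRu => gjgjujuRuRu   [R → j]
gjgjujuRuRu => gjgjujuggguRu   [R → g g g]
gjgjujuggguRu => gjgjujuggguju   [R → j]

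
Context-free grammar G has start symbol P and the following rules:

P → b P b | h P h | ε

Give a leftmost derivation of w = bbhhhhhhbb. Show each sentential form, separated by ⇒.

P ⇒ bPb ⇒ bbPbb ⇒ bbhPhbb ⇒ bbhhPhhbb ⇒ bbhhhPhhhbb ⇒ bbhhhhhhbb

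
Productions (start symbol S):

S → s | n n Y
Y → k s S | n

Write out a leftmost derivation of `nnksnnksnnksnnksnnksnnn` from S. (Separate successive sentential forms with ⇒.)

S ⇒ nnY ⇒ nnksS ⇒ nnksnnY ⇒ nnksnnksS ⇒ nnksnnksnnY ⇒ nnksnnksnnksS ⇒ nnksnnksnnksnnY ⇒ nnksnnksnnksnnksS ⇒ nnksnnksnnksnnksnnY ⇒ nnksnnksnnksnnksnnksS ⇒ nnksnnksnnksnnksnnksnnY ⇒ nnksnnksnnksnnksnnksnnn

S ⇒ nnY   [S → n n Y]
nnY ⇒ nnksS   [Y → k s S]
nnksS ⇒ nnksnnY   [S → n n Y]
nnksnnY ⇒ nnksnnksS   [Y → k s S]
nnksnnksS ⇒ nnksnnksnnY   [S → n n Y]
nnksnnksnnY ⇒ nnksnnksnnksS   [Y → k s S]
nnksnnksnnksS ⇒ nnksnnksnnksnnY   [S → n n Y]
nnksnnksnnksnnY ⇒ nnksnnksnnksnnksS   [Y → k s S]
nnksnnksnnksnnksS ⇒ nnksnnksnnksnnksnnY   [S → n n Y]
nnksnnksnnksnnksnnY ⇒ nnksnnksnnksnnksnnksS   [Y → k s S]
nnksnnksnnksnnksnnksS ⇒ nnksnnksnnksnnksnnksnnY   [S → n n Y]
nnksnnksnnksnnksnnksnnY ⇒ nnksnnksnnksnnksnnksnnn   [Y → n]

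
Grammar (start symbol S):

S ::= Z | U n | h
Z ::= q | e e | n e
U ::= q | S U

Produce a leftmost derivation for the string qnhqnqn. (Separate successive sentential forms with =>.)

S=>Un=>SUn=>UnUn=>SUnUn=>UnUnUn=>qnUnUn=>qnSUnUn=>qnhUnUn=>qnhqnUn=>qnhqnqn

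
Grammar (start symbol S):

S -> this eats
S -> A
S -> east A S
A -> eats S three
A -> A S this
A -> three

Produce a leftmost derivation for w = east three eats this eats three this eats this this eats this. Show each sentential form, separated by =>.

S => east A S   [S -> east A S]
east A S => east three S   [A -> three]
east three S => east three A   [S -> A]
east three A => east three A S this   [A -> A S this]
east three A S this => east three A S this S this   [A -> A S this]
east three A S this S this => east three eats S three S this S this   [A -> eats S three]
east three eats S three S this S this => east three eats this eats three S this S this   [S -> this eats]
east three eats this eats three S this S this => east three eats this eats three this eats this S this   [S -> this eats]
east three eats this eats three this eats this S this => east three eats this eats three this eats this this eats this   [S -> this eats]

S => east A S => east three S => east three A => east three A S this => east three A S this S this => east three eats S three S this S this => east three eats this eats three S this S this => east three eats this eats three this eats this S this => east three eats this eats three this eats this this eats this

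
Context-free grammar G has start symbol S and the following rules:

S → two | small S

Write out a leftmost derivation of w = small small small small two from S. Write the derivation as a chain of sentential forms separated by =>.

S => small S => small small S => small small small S => small small small small S => small small small small two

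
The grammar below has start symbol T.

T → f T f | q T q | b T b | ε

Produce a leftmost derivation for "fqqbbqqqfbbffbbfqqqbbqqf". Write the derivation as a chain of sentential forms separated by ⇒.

T ⇒ fTf   [T → f T f]
fTf ⇒ fqTqf   [T → q T q]
fqTqf ⇒ fqqTqqf   [T → q T q]
fqqTqqf ⇒ fqqbTbqqf   [T → b T b]
fqqbTbqqf ⇒ fqqbbTbbqqf   [T → b T b]
fqqbbTbbqqf ⇒ fqqbbqTqbbqqf   [T → q T q]
fqqbbqTqbbqqf ⇒ fqqbbqqTqqbbqqf   [T → q T q]
fqqbbqqTqqbbqqf ⇒ fqqbbqqqTqqqbbqqf   [T → q T q]
fqqbbqqqTqqqbbqqf ⇒ fqqbbqqqfTfqqqbbqqf   [T → f T f]
fqqbbqqqfTfqqqbbqqf ⇒ fqqbbqqqfbTbfqqqbbqqf   [T → b T b]
fqqbbqqqfbTbfqqqbbqqf ⇒ fqqbbqqqfbbTbbfqqqbbqqf   [T → b T b]
fqqbbqqqfbbTbbfqqqbbqqf ⇒ fqqbbqqqfbbfTfbbfqqqbbqqf   [T → f T f]
fqqbbqqqfbbfTfbbfqqqbbqqf ⇒ fqqbbqqqfbbffbbfqqqbbqqf   [T → ε]

T ⇒ fTf ⇒ fqTqf ⇒ fqqTqqf ⇒ fqqbTbqqf ⇒ fqqbbTbbqqf ⇒ fqqbbqTqbbqqf ⇒ fqqbbqqTqqbbqqf ⇒ fqqbbqqqTqqqbbqqf ⇒ fqqbbqqqfTfqqqbbqqf ⇒ fqqbbqqqfbTbfqqqbbqqf ⇒ fqqbbqqqfbbTbbfqqqbbqqf ⇒ fqqbbqqqfbbfTfbbfqqqbbqqf ⇒ fqqbbqqqfbbffbbfqqqbbqqf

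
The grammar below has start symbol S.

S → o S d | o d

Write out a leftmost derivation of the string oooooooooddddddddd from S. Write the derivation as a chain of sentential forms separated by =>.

S => oSd   [S → o S d]
oSd => ooSdd   [S → o S d]
ooSdd => oooSddd   [S → o S d]
oooSddd => ooooSdddd   [S → o S d]
ooooSdddd => oooooSddddd   [S → o S d]
oooooSddddd => ooooooSdddddd   [S → o S d]
ooooooSdddddd => oooooooSddddddd   [S → o S d]
oooooooSddddddd => ooooooooSdddddddd   [S → o S d]
ooooooooSdddddddd => oooooooooddddddddd   [S → o d]

S => oSd => ooSdd => oooSddd => ooooSdddd => oooooSddddd => ooooooSdddddd => oooooooSddddddd => ooooooooSdddddddd => oooooooooddddddddd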